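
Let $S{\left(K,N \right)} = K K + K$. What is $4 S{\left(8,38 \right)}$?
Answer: $288$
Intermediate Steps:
$S{\left(K,N \right)} = K + K^{2}$ ($S{\left(K,N \right)} = K^{2} + K = K + K^{2}$)
$4 S{\left(8,38 \right)} = 4 \cdot 8 \left(1 + 8\right) = 4 \cdot 8 \cdot 9 = 4 \cdot 72 = 288$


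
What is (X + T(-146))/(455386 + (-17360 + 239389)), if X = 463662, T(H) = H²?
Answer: 484978/677415 ≈ 0.71592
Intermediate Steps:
(X + T(-146))/(455386 + (-17360 + 239389)) = (463662 + (-146)²)/(455386 + (-17360 + 239389)) = (463662 + 21316)/(455386 + 222029) = 484978/677415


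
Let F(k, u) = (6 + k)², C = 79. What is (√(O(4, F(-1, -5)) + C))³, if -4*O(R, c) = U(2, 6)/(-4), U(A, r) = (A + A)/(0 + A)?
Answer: 633*√1266/32 ≈ 703.83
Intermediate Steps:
U(A, r) = 2 (U(A, r) = (2*A)/A = 2)
O(R, c) = ⅛ (O(R, c) = -1/(2*(-4)) = -(-1)/(2*4) = -¼*(-½) = ⅛)
(√(O(4, F(-1, -5)) + C))³ = (√(⅛ + 79))³ = (√(633/8))³ = (√1266/4)³ = 633*√1266/32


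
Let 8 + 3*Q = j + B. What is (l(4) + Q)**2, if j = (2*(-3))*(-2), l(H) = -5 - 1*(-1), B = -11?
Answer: 361/9 ≈ 40.111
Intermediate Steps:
l(H) = -4 (l(H) = -5 + 1 = -4)
j = 12 (j = -6*(-2) = 12)
Q = -7/3 (Q = -8/3 + (12 - 11)/3 = -8/3 + (1/3)*1 = -8/3 + 1/3 = -7/3 ≈ -2.3333)
(l(4) + Q)**2 = (-4 - 7/3)**2 = (-19/3)**2 = 361/9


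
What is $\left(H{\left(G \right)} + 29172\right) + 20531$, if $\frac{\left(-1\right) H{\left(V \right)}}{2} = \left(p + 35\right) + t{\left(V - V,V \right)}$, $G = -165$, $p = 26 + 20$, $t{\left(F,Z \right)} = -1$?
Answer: $49543$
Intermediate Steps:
$p = 46$
$H{\left(V \right)} = -160$ ($H{\left(V \right)} = - 2 \left(\left(46 + 35\right) - 1\right) = - 2 \left(81 - 1\right) = \left(-2\right) 80 = -160$)
$\left(H{\left(G \right)} + 29172\right) + 20531 = \left(-160 + 29172\right) + 20531 = 29012 + 20531 = 49543$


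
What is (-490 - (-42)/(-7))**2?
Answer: 246016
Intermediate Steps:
(-490 - (-42)/(-7))**2 = (-490 - (-42)*(-1)/7)**2 = (-490 - 2*3)**2 = (-490 - 6)**2 = (-496)**2 = 246016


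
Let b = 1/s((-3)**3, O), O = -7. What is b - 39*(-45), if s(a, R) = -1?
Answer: 1754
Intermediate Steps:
b = -1 (b = 1/(-1) = -1)
b - 39*(-45) = -1 - 39*(-45) = -1 + 1755 = 1754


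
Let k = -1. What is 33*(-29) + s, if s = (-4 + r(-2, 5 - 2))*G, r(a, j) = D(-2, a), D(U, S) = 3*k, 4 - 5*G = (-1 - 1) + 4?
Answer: -4799/5 ≈ -959.80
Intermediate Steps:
G = ⅖ (G = ⅘ - ((-1 - 1) + 4)/5 = ⅘ - (-2 + 4)/5 = ⅘ - ⅕*2 = ⅘ - ⅖ = ⅖ ≈ 0.40000)
D(U, S) = -3 (D(U, S) = 3*(-1) = -3)
r(a, j) = -3
s = -14/5 (s = (-4 - 3)*(⅖) = -7*⅖ = -14/5 ≈ -2.8000)
33*(-29) + s = 33*(-29) - 14/5 = -957 - 14/5 = -4799/5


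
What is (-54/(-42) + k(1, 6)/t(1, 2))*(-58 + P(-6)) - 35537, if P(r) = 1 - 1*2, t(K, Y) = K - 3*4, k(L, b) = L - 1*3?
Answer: -2743016/77 ≈ -35624.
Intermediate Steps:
k(L, b) = -3 + L (k(L, b) = L - 3 = -3 + L)
t(K, Y) = -12 + K (t(K, Y) = K - 12 = -12 + K)
P(r) = -1 (P(r) = 1 - 2 = -1)
(-54/(-42) + k(1, 6)/t(1, 2))*(-58 + P(-6)) - 35537 = (-54/(-42) + (-3 + 1)/(-12 + 1))*(-58 - 1) - 35537 = (-54*(-1/42) - 2/(-11))*(-59) - 35537 = (9/7 - 2*(-1/11))*(-59) - 35537 = (9/7 + 2/11)*(-59) - 35537 = (113/77)*(-59) - 35537 = -6667/77 - 35537 = -2743016/77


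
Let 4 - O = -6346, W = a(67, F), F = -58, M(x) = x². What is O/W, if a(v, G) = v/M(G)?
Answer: 21361400/67 ≈ 3.1883e+5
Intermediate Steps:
a(v, G) = v/G² (a(v, G) = v/(G²) = v/G²)
W = 67/3364 (W = 67/(-58)² = 67*(1/3364) = 67/3364 ≈ 0.019917)
O = 6350 (O = 4 - 1*(-6346) = 4 + 6346 = 6350)
O/W = 6350/(67/3364) = 6350*(3364/67) = 21361400/67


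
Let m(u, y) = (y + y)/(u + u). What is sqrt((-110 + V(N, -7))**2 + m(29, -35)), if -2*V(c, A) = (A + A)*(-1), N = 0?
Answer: sqrt(11511434)/29 ≈ 116.99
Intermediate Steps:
V(c, A) = A (V(c, A) = -(A + A)*(-1)/2 = -2*A*(-1)/2 = -(-1)*A = A)
m(u, y) = y/u (m(u, y) = (2*y)/((2*u)) = (2*y)*(1/(2*u)) = y/u)
sqrt((-110 + V(N, -7))**2 + m(29, -35)) = sqrt((-110 - 7)**2 - 35/29) = sqrt((-117)**2 - 35*1/29) = sqrt(13689 - 35/29) = sqrt(396946/29) = sqrt(11511434)/29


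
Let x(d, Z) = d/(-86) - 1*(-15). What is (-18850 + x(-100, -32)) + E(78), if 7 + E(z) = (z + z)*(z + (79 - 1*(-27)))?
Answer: 424116/43 ≈ 9863.2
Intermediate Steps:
x(d, Z) = 15 - d/86 (x(d, Z) = d*(-1/86) + 15 = -d/86 + 15 = 15 - d/86)
E(z) = -7 + 2*z*(106 + z) (E(z) = -7 + (z + z)*(z + (79 - 1*(-27))) = -7 + (2*z)*(z + (79 + 27)) = -7 + (2*z)*(z + 106) = -7 + (2*z)*(106 + z) = -7 + 2*z*(106 + z))
(-18850 + x(-100, -32)) + E(78) = (-18850 + (15 - 1/86*(-100))) + (-7 + 2*78² + 212*78) = (-18850 + (15 + 50/43)) + (-7 + 2*6084 + 16536) = (-18850 + 695/43) + (-7 + 12168 + 16536) = -809855/43 + 28697 = 424116/43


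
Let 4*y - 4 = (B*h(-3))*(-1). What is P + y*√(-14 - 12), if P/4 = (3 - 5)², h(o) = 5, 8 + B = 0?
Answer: 16 + 11*I*√26 ≈ 16.0 + 56.089*I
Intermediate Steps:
B = -8 (B = -8 + 0 = -8)
y = 11 (y = 1 + (-8*5*(-1))/4 = 1 + (-40*(-1))/4 = 1 + (¼)*40 = 1 + 10 = 11)
P = 16 (P = 4*(3 - 5)² = 4*(-2)² = 4*4 = 16)
P + y*√(-14 - 12) = 16 + 11*√(-14 - 12) = 16 + 11*√(-26) = 16 + 11*(I*√26) = 16 + 11*I*√26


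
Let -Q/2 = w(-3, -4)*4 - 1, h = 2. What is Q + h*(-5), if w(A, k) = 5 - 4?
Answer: -16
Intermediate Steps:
w(A, k) = 1
Q = -6 (Q = -2*(1*4 - 1) = -2*(4 - 1) = -2*3 = -6)
Q + h*(-5) = -6 + 2*(-5) = -6 - 10 = -16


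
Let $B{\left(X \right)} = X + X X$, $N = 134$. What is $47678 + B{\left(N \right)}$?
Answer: $65768$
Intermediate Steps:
$B{\left(X \right)} = X + X^{2}$
$47678 + B{\left(N \right)} = 47678 + 134 \left(1 + 134\right) = 47678 + 134 \cdot 135 = 47678 + 18090 = 65768$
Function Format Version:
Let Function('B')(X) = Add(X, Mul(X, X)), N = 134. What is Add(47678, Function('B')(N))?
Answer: 65768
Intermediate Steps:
Function('B')(X) = Add(X, Pow(X, 2))
Add(47678, Function('B')(N)) = Add(47678, Mul(134, Add(1, 134))) = Add(47678, Mul(134, 135)) = Add(47678, 18090) = 65768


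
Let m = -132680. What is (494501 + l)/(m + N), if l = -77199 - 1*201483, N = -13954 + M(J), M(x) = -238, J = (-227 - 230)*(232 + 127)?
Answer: -215819/146872 ≈ -1.4694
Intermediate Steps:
J = -164063 (J = -457*359 = -164063)
N = -14192 (N = -13954 - 238 = -14192)
l = -278682 (l = -77199 - 201483 = -278682)
(494501 + l)/(m + N) = (494501 - 278682)/(-132680 - 14192) = 215819/(-146872) = 215819*(-1/146872) = -215819/146872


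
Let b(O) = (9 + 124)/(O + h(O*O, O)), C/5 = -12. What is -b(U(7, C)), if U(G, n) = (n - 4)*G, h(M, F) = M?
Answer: -19/28608 ≈ -0.00066415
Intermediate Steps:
C = -60 (C = 5*(-12) = -60)
U(G, n) = G*(-4 + n) (U(G, n) = (-4 + n)*G = G*(-4 + n))
b(O) = 133/(O + O²) (b(O) = (9 + 124)/(O + O*O) = 133/(O + O²))
-b(U(7, C)) = -133/((7*(-4 - 60))*(1 + 7*(-4 - 60))) = -133/((7*(-64))*(1 + 7*(-64))) = -133/((-448)*(1 - 448)) = -133*(-1)/(448*(-447)) = -133*(-1)*(-1)/(448*447) = -1*19/28608 = -19/28608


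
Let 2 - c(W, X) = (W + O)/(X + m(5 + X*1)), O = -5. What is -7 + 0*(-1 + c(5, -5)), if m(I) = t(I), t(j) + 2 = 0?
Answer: -7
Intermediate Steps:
t(j) = -2 (t(j) = -2 + 0 = -2)
m(I) = -2
c(W, X) = 2 - (-5 + W)/(-2 + X) (c(W, X) = 2 - (W - 5)/(X - 2) = 2 - (-5 + W)/(-2 + X))
-7 + 0*(-1 + c(5, -5)) = -7 + 0*(-1 + (1 - 1*5 + 2*(-5))/(-2 - 5)) = -7 + 0*(-1 + (1 - 5 - 10)/(-7)) = -7 + 0*(-1 - ⅐*(-14)) = -7 + 0*(-1 + 2) = -7 + 0*1 = -7 + 0 = -7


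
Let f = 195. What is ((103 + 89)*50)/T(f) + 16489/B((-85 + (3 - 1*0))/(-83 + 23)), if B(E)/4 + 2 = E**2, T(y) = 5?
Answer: -3481545/119 ≈ -29257.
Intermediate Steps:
B(E) = -8 + 4*E**2
((103 + 89)*50)/T(f) + 16489/B((-85 + (3 - 1*0))/(-83 + 23)) = ((103 + 89)*50)/5 + 16489/(-8 + 4*((-85 + (3 - 1*0))/(-83 + 23))**2) = (192*50)*(1/5) + 16489/(-8 + 4*((-85 + (3 + 0))/(-60))**2) = 9600*(1/5) + 16489/(-8 + 4*((-85 + 3)*(-1/60))**2) = 1920 + 16489/(-8 + 4*(-82*(-1/60))**2) = 1920 + 16489/(-8 + 4*(41/30)**2) = 1920 + 16489/(-8 + 4*(1681/900)) = 1920 + 16489/(-8 + 1681/225) = 1920 + 16489/(-119/225) = 1920 + 16489*(-225/119) = 1920 - 3710025/119 = -3481545/119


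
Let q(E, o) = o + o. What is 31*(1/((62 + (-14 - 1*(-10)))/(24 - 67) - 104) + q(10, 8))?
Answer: 2245547/4530 ≈ 495.71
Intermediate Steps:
q(E, o) = 2*o
31*(1/((62 + (-14 - 1*(-10)))/(24 - 67) - 104) + q(10, 8)) = 31*(1/((62 + (-14 - 1*(-10)))/(24 - 67) - 104) + 2*8) = 31*(1/((62 + (-14 + 10))/(-43) - 104) + 16) = 31*(1/((62 - 4)*(-1/43) - 104) + 16) = 31*(1/(58*(-1/43) - 104) + 16) = 31*(1/(-58/43 - 104) + 16) = 31*(1/(-4530/43) + 16) = 31*(-43/4530 + 16) = 31*(72437/4530) = 2245547/4530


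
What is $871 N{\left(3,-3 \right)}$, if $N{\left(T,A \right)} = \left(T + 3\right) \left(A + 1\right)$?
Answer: $-10452$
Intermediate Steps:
$N{\left(T,A \right)} = \left(1 + A\right) \left(3 + T\right)$ ($N{\left(T,A \right)} = \left(3 + T\right) \left(1 + A\right) = \left(1 + A\right) \left(3 + T\right)$)
$871 N{\left(3,-3 \right)} = 871 \left(3 + 3 + 3 \left(-3\right) - 9\right) = 871 \left(3 + 3 - 9 - 9\right) = 871 \left(-12\right) = -10452$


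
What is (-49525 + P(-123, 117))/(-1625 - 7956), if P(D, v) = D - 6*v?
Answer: 50350/9581 ≈ 5.2552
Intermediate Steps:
(-49525 + P(-123, 117))/(-1625 - 7956) = (-49525 + (-123 - 6*117))/(-1625 - 7956) = (-49525 + (-123 - 702))/(-9581) = (-49525 - 825)*(-1/9581) = -50350*(-1/9581) = 50350/9581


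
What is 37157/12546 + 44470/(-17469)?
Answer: 10130557/24351786 ≈ 0.41601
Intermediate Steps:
37157/12546 + 44470/(-17469) = 37157*(1/12546) + 44470*(-1/17469) = 37157/12546 - 44470/17469 = 10130557/24351786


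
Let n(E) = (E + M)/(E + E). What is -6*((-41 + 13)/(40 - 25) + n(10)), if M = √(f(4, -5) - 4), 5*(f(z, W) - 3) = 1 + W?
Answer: 41/5 - 9*I*√5/50 ≈ 8.2 - 0.40249*I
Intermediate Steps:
f(z, W) = 16/5 + W/5 (f(z, W) = 3 + (1 + W)/5 = 3 + (⅕ + W/5) = 16/5 + W/5)
M = 3*I*√5/5 (M = √((16/5 + (⅕)*(-5)) - 4) = √((16/5 - 1) - 4) = √(11/5 - 4) = √(-9/5) = 3*I*√5/5 ≈ 1.3416*I)
n(E) = (E + 3*I*√5/5)/(2*E) (n(E) = (E + 3*I*√5/5)/(E + E) = (E + 3*I*√5/5)/((2*E)) = (E + 3*I*√5/5)*(1/(2*E)) = (E + 3*I*√5/5)/(2*E))
-6*((-41 + 13)/(40 - 25) + n(10)) = -6*((-41 + 13)/(40 - 25) + (⅒)*(5*10 + 3*I*√5)/10) = -6*(-28/15 + (⅒)*(⅒)*(50 + 3*I*√5)) = -6*(-28*1/15 + (½ + 3*I*√5/100)) = -6*(-28/15 + (½ + 3*I*√5/100)) = -6*(-41/30 + 3*I*√5/100) = 41/5 - 9*I*√5/50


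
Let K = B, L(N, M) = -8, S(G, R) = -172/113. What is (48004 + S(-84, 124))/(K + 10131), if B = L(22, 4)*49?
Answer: 5424280/1100507 ≈ 4.9289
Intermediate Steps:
S(G, R) = -172/113 (S(G, R) = -172*1/113 = -172/113)
B = -392 (B = -8*49 = -392)
K = -392
(48004 + S(-84, 124))/(K + 10131) = (48004 - 172/113)/(-392 + 10131) = (5424280/113)/9739 = (5424280/113)*(1/9739) = 5424280/1100507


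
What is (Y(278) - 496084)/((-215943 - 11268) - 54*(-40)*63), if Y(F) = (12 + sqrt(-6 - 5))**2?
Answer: 165317/30377 - 8*I*sqrt(11)/30377 ≈ 5.4422 - 0.00087346*I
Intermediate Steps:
Y(F) = (12 + I*sqrt(11))**2 (Y(F) = (12 + sqrt(-11))**2 = (12 + I*sqrt(11))**2)
(Y(278) - 496084)/((-215943 - 11268) - 54*(-40)*63) = ((12 + I*sqrt(11))**2 - 496084)/((-215943 - 11268) - 54*(-40)*63) = (-496084 + (12 + I*sqrt(11))**2)/(-227211 + 2160*63) = (-496084 + (12 + I*sqrt(11))**2)/(-227211 + 136080) = (-496084 + (12 + I*sqrt(11))**2)/(-91131) = (-496084 + (12 + I*sqrt(11))**2)*(-1/91131) = 496084/91131 - (12 + I*sqrt(11))**2/91131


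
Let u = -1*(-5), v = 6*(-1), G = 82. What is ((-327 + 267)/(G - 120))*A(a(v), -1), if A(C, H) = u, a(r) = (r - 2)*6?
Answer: 150/19 ≈ 7.8947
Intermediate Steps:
v = -6
a(r) = -12 + 6*r (a(r) = (-2 + r)*6 = -12 + 6*r)
u = 5
A(C, H) = 5
((-327 + 267)/(G - 120))*A(a(v), -1) = ((-327 + 267)/(82 - 120))*5 = -60/(-38)*5 = -60*(-1/38)*5 = (30/19)*5 = 150/19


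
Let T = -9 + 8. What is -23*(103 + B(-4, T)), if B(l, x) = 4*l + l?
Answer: -1909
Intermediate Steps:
T = -1
B(l, x) = 5*l
-23*(103 + B(-4, T)) = -23*(103 + 5*(-4)) = -23*(103 - 20) = -23*83 = -1909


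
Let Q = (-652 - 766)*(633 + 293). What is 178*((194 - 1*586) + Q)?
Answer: -233795880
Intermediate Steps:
Q = -1313068 (Q = -1418*926 = -1313068)
178*((194 - 1*586) + Q) = 178*((194 - 1*586) - 1313068) = 178*((194 - 586) - 1313068) = 178*(-392 - 1313068) = 178*(-1313460) = -233795880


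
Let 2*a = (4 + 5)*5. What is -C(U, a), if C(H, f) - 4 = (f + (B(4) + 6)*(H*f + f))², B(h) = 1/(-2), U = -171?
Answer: -441630229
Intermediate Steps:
a = 45/2 (a = ((4 + 5)*5)/2 = (9*5)/2 = (½)*45 = 45/2 ≈ 22.500)
B(h) = -½
C(H, f) = 4 + (13*f/2 + 11*H*f/2)² (C(H, f) = 4 + (f + (-½ + 6)*(H*f + f))² = 4 + (f + 11*(f + H*f)/2)² = 4 + (f + (11*f/2 + 11*H*f/2))² = 4 + (13*f/2 + 11*H*f/2)²)
-C(U, a) = -(4 + (45/2)²*(13 + 11*(-171))²/4) = -(4 + (¼)*(2025/4)*(13 - 1881)²) = -(4 + (¼)*(2025/4)*(-1868)²) = -(4 + (¼)*(2025/4)*3489424) = -(4 + 441630225) = -1*441630229 = -441630229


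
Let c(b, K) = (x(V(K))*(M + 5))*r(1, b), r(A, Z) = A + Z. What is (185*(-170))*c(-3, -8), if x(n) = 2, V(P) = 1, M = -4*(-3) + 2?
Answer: 2390200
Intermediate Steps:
M = 14 (M = 12 + 2 = 14)
c(b, K) = 38 + 38*b (c(b, K) = (2*(14 + 5))*(1 + b) = (2*19)*(1 + b) = 38*(1 + b) = 38 + 38*b)
(185*(-170))*c(-3, -8) = (185*(-170))*(38 + 38*(-3)) = -31450*(38 - 114) = -31450*(-76) = 2390200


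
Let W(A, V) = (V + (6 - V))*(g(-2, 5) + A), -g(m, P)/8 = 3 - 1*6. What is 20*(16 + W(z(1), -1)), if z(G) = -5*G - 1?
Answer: 2480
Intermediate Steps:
g(m, P) = 24 (g(m, P) = -8*(3 - 1*6) = -8*(3 - 6) = -8*(-3) = 24)
z(G) = -1 - 5*G
W(A, V) = 144 + 6*A (W(A, V) = (V + (6 - V))*(24 + A) = 6*(24 + A) = 144 + 6*A)
20*(16 + W(z(1), -1)) = 20*(16 + (144 + 6*(-1 - 5*1))) = 20*(16 + (144 + 6*(-1 - 5))) = 20*(16 + (144 + 6*(-6))) = 20*(16 + (144 - 36)) = 20*(16 + 108) = 20*124 = 2480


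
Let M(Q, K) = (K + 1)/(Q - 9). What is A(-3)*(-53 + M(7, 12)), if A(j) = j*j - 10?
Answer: 119/2 ≈ 59.500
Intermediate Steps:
A(j) = -10 + j² (A(j) = j² - 10 = -10 + j²)
M(Q, K) = (1 + K)/(-9 + Q)
A(-3)*(-53 + M(7, 12)) = (-10 + (-3)²)*(-53 + (1 + 12)/(-9 + 7)) = (-10 + 9)*(-53 + 13/(-2)) = -(-53 - ½*13) = -(-53 - 13/2) = -1*(-119/2) = 119/2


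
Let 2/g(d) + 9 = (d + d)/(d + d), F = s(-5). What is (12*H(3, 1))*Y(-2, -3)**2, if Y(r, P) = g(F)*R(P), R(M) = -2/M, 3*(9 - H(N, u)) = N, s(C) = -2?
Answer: 8/3 ≈ 2.6667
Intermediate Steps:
F = -2
H(N, u) = 9 - N/3
g(d) = -1/4 (g(d) = 2/(-9 + (d + d)/(d + d)) = 2/(-9 + (2*d)/((2*d))) = 2/(-9 + (2*d)*(1/(2*d))) = 2/(-9 + 1) = 2/(-8) = 2*(-1/8) = -1/4)
Y(r, P) = 1/(2*P) (Y(r, P) = -(-1)/(2*P) = 1/(2*P))
(12*H(3, 1))*Y(-2, -3)**2 = (12*(9 - 1/3*3))*((1/2)/(-3))**2 = (12*(9 - 1))*((1/2)*(-1/3))**2 = (12*8)*(-1/6)**2 = 96*(1/36) = 8/3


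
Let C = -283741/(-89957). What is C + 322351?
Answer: 28998012648/89957 ≈ 3.2235e+5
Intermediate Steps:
C = 283741/89957 (C = -283741*(-1/89957) = 283741/89957 ≈ 3.1542)
C + 322351 = 283741/89957 + 322351 = 28998012648/89957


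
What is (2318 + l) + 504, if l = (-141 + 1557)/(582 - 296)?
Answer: 404254/143 ≈ 2826.9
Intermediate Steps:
l = 708/143 (l = 1416/286 = 1416*(1/286) = 708/143 ≈ 4.9510)
(2318 + l) + 504 = (2318 + 708/143) + 504 = 332182/143 + 504 = 404254/143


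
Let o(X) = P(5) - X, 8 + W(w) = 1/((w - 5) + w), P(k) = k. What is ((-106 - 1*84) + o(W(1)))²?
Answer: 280900/9 ≈ 31211.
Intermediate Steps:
W(w) = -8 + 1/(-5 + 2*w) (W(w) = -8 + 1/((w - 5) + w) = -8 + 1/((-5 + w) + w) = -8 + 1/(-5 + 2*w))
o(X) = 5 - X
((-106 - 1*84) + o(W(1)))² = ((-106 - 1*84) + (5 - (41 - 16*1)/(-5 + 2*1)))² = ((-106 - 84) + (5 - (41 - 16)/(-5 + 2)))² = (-190 + (5 - 25/(-3)))² = (-190 + (5 - (-1)*25/3))² = (-190 + (5 - 1*(-25/3)))² = (-190 + (5 + 25/3))² = (-190 + 40/3)² = (-530/3)² = 280900/9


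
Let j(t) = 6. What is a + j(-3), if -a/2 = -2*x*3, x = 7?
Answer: 90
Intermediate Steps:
a = 84 (a = -2*(-2*7)*3 = -(-28)*3 = -2*(-42) = 84)
a + j(-3) = 84 + 6 = 90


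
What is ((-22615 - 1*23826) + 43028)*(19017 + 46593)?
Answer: -223926930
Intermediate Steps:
((-22615 - 1*23826) + 43028)*(19017 + 46593) = ((-22615 - 23826) + 43028)*65610 = (-46441 + 43028)*65610 = -3413*65610 = -223926930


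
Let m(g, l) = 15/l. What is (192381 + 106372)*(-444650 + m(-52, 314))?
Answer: -41711919254005/314 ≈ -1.3284e+11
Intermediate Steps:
(192381 + 106372)*(-444650 + m(-52, 314)) = (192381 + 106372)*(-444650 + 15/314) = 298753*(-444650 + 15*(1/314)) = 298753*(-444650 + 15/314) = 298753*(-139620085/314) = -41711919254005/314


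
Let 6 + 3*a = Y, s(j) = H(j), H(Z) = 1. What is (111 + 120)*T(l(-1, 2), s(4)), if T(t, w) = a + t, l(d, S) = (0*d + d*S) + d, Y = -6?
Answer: -1617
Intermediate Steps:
s(j) = 1
l(d, S) = d + S*d (l(d, S) = (0 + S*d) + d = S*d + d = d + S*d)
a = -4 (a = -2 + (1/3)*(-6) = -2 - 2 = -4)
T(t, w) = -4 + t
(111 + 120)*T(l(-1, 2), s(4)) = (111 + 120)*(-4 - (1 + 2)) = 231*(-4 - 1*3) = 231*(-4 - 3) = 231*(-7) = -1617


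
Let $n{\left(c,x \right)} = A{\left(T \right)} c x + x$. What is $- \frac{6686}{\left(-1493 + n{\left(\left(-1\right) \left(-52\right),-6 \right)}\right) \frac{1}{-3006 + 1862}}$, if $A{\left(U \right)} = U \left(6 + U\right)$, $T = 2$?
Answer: $- \frac{7648784}{6491} \approx -1178.4$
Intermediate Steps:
$n{\left(c,x \right)} = x + 16 c x$ ($n{\left(c,x \right)} = 2 \left(6 + 2\right) c x + x = 2 \cdot 8 c x + x = 16 c x + x = x + 16 c x$)
$- \frac{6686}{\left(-1493 + n{\left(\left(-1\right) \left(-52\right),-6 \right)}\right) \frac{1}{-3006 + 1862}} = - \frac{6686}{\left(-1493 - 6 \left(1 + 16 \left(\left(-1\right) \left(-52\right)\right)\right)\right) \frac{1}{-3006 + 1862}} = - \frac{6686}{\left(-1493 - 6 \left(1 + 16 \cdot 52\right)\right) \frac{1}{-1144}} = - \frac{6686}{\left(-1493 - 6 \left(1 + 832\right)\right) \left(- \frac{1}{1144}\right)} = - \frac{6686}{\left(-1493 - 4998\right) \left(- \frac{1}{1144}\right)} = - \frac{6686}{\left(-6491\right) \left(- \frac{1}{1144}\right)} = - \frac{6686}{\frac{6491}{1144}} = \left(-6686\right) \frac{1144}{6491} = - \frac{7648784}{6491}$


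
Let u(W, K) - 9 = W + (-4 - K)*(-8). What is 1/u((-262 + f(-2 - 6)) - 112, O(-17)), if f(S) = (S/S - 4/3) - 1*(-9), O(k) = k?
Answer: -3/1381 ≈ -0.0021723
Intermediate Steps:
f(S) = 26/3 (f(S) = (1 - 4*⅓) + 9 = (1 - 4/3) + 9 = -⅓ + 9 = 26/3)
u(W, K) = 41 + W + 8*K (u(W, K) = 9 + (W + (-4 - K)*(-8)) = 9 + (W + (32 + 8*K)) = 9 + (32 + W + 8*K) = 41 + W + 8*K)
1/u((-262 + f(-2 - 6)) - 112, O(-17)) = 1/(41 + ((-262 + 26/3) - 112) + 8*(-17)) = 1/(41 + (-760/3 - 112) - 136) = 1/(41 - 1096/3 - 136) = 1/(-1381/3) = -3/1381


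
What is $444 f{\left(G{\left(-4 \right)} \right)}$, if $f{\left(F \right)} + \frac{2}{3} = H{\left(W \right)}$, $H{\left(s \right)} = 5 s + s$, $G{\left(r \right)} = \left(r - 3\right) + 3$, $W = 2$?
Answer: $5032$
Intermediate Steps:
$G{\left(r \right)} = r$ ($G{\left(r \right)} = \left(-3 + r\right) + 3 = r$)
$H{\left(s \right)} = 6 s$
$f{\left(F \right)} = \frac{34}{3}$ ($f{\left(F \right)} = - \frac{2}{3} + 6 \cdot 2 = - \frac{2}{3} + 12 = \frac{34}{3}$)
$444 f{\left(G{\left(-4 \right)} \right)} = 444 \cdot \frac{34}{3} = 5032$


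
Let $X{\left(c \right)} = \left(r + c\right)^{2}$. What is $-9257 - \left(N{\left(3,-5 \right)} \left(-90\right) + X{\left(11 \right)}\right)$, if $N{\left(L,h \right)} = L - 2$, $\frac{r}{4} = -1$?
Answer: $-9216$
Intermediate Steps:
$r = -4$ ($r = 4 \left(-1\right) = -4$)
$N{\left(L,h \right)} = -2 + L$ ($N{\left(L,h \right)} = L - 2 = -2 + L$)
$X{\left(c \right)} = \left(-4 + c\right)^{2}$
$-9257 - \left(N{\left(3,-5 \right)} \left(-90\right) + X{\left(11 \right)}\right) = -9257 - \left(\left(-2 + 3\right) \left(-90\right) + \left(-4 + 11\right)^{2}\right) = -9257 - \left(1 \left(-90\right) + 7^{2}\right) = -9257 - \left(-90 + 49\right) = -9257 - -41 = -9257 + 41 = -9216$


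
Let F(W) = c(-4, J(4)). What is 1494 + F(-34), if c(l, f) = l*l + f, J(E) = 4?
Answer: 1514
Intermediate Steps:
c(l, f) = f + l**2 (c(l, f) = l**2 + f = f + l**2)
F(W) = 20 (F(W) = 4 + (-4)**2 = 4 + 16 = 20)
1494 + F(-34) = 1494 + 20 = 1514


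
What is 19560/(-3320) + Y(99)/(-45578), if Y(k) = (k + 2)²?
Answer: -23134325/3782974 ≈ -6.1154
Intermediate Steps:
Y(k) = (2 + k)²
19560/(-3320) + Y(99)/(-45578) = 19560/(-3320) + (2 + 99)²/(-45578) = 19560*(-1/3320) + 101²*(-1/45578) = -489/83 + 10201*(-1/45578) = -489/83 - 10201/45578 = -23134325/3782974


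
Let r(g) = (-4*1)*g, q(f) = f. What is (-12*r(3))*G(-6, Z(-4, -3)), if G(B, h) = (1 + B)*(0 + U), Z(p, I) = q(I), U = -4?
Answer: 2880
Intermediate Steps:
Z(p, I) = I
G(B, h) = -4 - 4*B (G(B, h) = (1 + B)*(0 - 4) = (1 + B)*(-4) = -4 - 4*B)
r(g) = -4*g
(-12*r(3))*G(-6, Z(-4, -3)) = (-(-48)*3)*(-4 - 4*(-6)) = (-12*(-12))*(-4 + 24) = 144*20 = 2880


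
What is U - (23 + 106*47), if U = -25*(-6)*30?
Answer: -505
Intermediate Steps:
U = 4500 (U = 150*30 = 4500)
U - (23 + 106*47) = 4500 - (23 + 106*47) = 4500 - (23 + 4982) = 4500 - 1*5005 = 4500 - 5005 = -505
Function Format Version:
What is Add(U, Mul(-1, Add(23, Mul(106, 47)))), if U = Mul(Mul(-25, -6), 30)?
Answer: -505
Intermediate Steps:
U = 4500 (U = Mul(150, 30) = 4500)
Add(U, Mul(-1, Add(23, Mul(106, 47)))) = Add(4500, Mul(-1, Add(23, Mul(106, 47)))) = Add(4500, Mul(-1, Add(23, 4982))) = Add(4500, Mul(-1, 5005)) = Add(4500, -5005) = -505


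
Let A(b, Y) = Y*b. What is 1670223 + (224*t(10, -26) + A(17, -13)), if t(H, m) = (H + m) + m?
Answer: 1660594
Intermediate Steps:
t(H, m) = H + 2*m
1670223 + (224*t(10, -26) + A(17, -13)) = 1670223 + (224*(10 + 2*(-26)) - 13*17) = 1670223 + (224*(10 - 52) - 221) = 1670223 + (224*(-42) - 221) = 1670223 + (-9408 - 221) = 1670223 - 9629 = 1660594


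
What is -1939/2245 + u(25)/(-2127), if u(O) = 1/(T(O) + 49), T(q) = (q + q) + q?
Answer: -511409617/592114260 ≈ -0.86370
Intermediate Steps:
T(q) = 3*q (T(q) = 2*q + q = 3*q)
u(O) = 1/(49 + 3*O) (u(O) = 1/(3*O + 49) = 1/(49 + 3*O))
-1939/2245 + u(25)/(-2127) = -1939/2245 + 1/((49 + 3*25)*(-2127)) = -1939*1/2245 - 1/2127/(49 + 75) = -1939/2245 - 1/2127/124 = -1939/2245 + (1/124)*(-1/2127) = -1939/2245 - 1/263748 = -511409617/592114260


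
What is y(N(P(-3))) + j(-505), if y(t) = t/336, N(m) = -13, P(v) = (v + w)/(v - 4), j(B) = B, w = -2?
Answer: -169693/336 ≈ -505.04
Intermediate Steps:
P(v) = (-2 + v)/(-4 + v) (P(v) = (v - 2)/(v - 4) = (-2 + v)/(-4 + v))
y(t) = t/336 (y(t) = t*(1/336) = t/336)
y(N(P(-3))) + j(-505) = (1/336)*(-13) - 505 = -13/336 - 505 = -169693/336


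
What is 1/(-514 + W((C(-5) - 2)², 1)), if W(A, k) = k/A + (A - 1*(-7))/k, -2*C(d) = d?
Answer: -4/2011 ≈ -0.0019891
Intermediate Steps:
C(d) = -d/2
W(A, k) = k/A + (7 + A)/k (W(A, k) = k/A + (A + 7)/k = k/A + (7 + A)/k)
1/(-514 + W((C(-5) - 2)², 1)) = 1/(-514 + (7/1 + (-½*(-5) - 2)²/1 + 1/(-½*(-5) - 2)²)) = 1/(-514 + (7*1 + (5/2 - 2)²*1 + 1/(5/2 - 2)²)) = 1/(-514 + (7 + (½)²*1 + 1/(½)²)) = 1/(-514 + (7 + (¼)*1 + 1/(¼))) = 1/(-514 + (7 + ¼ + 1*4)) = 1/(-514 + (7 + ¼ + 4)) = 1/(-514 + 45/4) = 1/(-2011/4) = -4/2011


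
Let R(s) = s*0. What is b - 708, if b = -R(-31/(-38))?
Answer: -708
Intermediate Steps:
R(s) = 0
b = 0 (b = -1*0 = 0)
b - 708 = 0 - 708 = -708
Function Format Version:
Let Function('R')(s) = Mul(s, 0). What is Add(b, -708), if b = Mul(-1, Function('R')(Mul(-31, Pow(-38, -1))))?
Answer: -708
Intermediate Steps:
Function('R')(s) = 0
b = 0 (b = Mul(-1, 0) = 0)
Add(b, -708) = Add(0, -708) = -708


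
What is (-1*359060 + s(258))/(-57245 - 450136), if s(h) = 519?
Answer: 358541/507381 ≈ 0.70665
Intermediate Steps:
(-1*359060 + s(258))/(-57245 - 450136) = (-1*359060 + 519)/(-57245 - 450136) = (-359060 + 519)/(-507381) = -358541*(-1/507381) = 358541/507381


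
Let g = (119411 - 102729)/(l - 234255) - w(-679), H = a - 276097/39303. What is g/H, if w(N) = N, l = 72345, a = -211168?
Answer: -240010774168/74656808948995 ≈ -0.0032149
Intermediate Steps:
H = -8299812001/39303 (H = -211168 - 276097/39303 = -8299812001/39303 ≈ -2.1118e+5)
g = 54960104/80955 (g = (119411 - 102729)/(72345 - 234255) - 1*(-679) = 16682/(-161910) + 679 = 16682*(-1/161910) + 679 = -8341/80955 + 679 = 54960104/80955 ≈ 678.90)
g/H = 54960104/(80955*(-8299812001/39303)) = (54960104/80955)*(-39303/8299812001) = -240010774168/74656808948995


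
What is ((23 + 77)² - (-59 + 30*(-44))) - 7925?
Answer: 3454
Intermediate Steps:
((23 + 77)² - (-59 + 30*(-44))) - 7925 = (100² - (-59 - 1320)) - 7925 = (10000 - 1*(-1379)) - 7925 = (10000 + 1379) - 7925 = 11379 - 7925 = 3454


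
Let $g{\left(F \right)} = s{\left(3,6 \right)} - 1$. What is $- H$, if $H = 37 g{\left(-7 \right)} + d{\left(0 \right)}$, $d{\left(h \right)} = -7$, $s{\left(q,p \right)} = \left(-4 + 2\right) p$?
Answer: $488$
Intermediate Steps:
$s{\left(q,p \right)} = - 2 p$
$g{\left(F \right)} = -13$ ($g{\left(F \right)} = \left(-2\right) 6 - 1 = -12 - 1 = -13$)
$H = -488$ ($H = 37 \left(-13\right) - 7 = -481 - 7 = -488$)
$- H = \left(-1\right) \left(-488\right) = 488$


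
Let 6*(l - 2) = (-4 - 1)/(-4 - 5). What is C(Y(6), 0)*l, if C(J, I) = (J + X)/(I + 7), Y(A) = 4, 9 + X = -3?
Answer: -452/189 ≈ -2.3915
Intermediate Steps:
X = -12 (X = -9 - 3 = -12)
l = 113/54 (l = 2 + ((-4 - 1)/(-4 - 5))/6 = 2 + (-5/(-9))/6 = 2 + (-5*(-⅑))/6 = 2 + (⅙)*(5/9) = 2 + 5/54 = 113/54 ≈ 2.0926)
C(J, I) = (-12 + J)/(7 + I) (C(J, I) = (J - 12)/(I + 7) = (-12 + J)/(7 + I))
C(Y(6), 0)*l = ((-12 + 4)/(7 + 0))*(113/54) = (-8/7)*(113/54) = ((⅐)*(-8))*(113/54) = -8/7*113/54 = -452/189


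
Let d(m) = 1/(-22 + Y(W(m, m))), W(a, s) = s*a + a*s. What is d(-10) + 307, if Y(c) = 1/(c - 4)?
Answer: 1323281/4311 ≈ 306.95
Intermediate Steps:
W(a, s) = 2*a*s (W(a, s) = a*s + a*s = 2*a*s)
Y(c) = 1/(-4 + c)
d(m) = 1/(-22 + 1/(-4 + 2*m²)) (d(m) = 1/(-22 + 1/(-4 + 2*m*m)) = 1/(-22 + 1/(-4 + 2*m²)))
d(-10) + 307 = 2*(2 - 1*(-10)²)/(-89 + 44*(-10)²) + 307 = 2*(2 - 1*100)/(-89 + 44*100) + 307 = 2*(2 - 100)/(-89 + 4400) + 307 = 2*(-98)/4311 + 307 = 2*(1/4311)*(-98) + 307 = -196/4311 + 307 = 1323281/4311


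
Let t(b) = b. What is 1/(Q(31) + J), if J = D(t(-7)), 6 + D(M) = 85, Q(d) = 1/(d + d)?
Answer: 62/4899 ≈ 0.012656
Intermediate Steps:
Q(d) = 1/(2*d)
D(M) = 79 (D(M) = -6 + 85 = 79)
J = 79
1/(Q(31) + J) = 1/((1/2)/31 + 79) = 1/((1/2)*(1/31) + 79) = 1/(1/62 + 79) = 1/(4899/62) = 62/4899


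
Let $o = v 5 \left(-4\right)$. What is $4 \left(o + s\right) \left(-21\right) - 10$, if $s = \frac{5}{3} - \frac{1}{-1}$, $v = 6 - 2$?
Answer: $6486$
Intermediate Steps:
$v = 4$
$s = \frac{8}{3}$ ($s = 5 \cdot \frac{1}{3} - -1 = \frac{5}{3} + 1 = \frac{8}{3} \approx 2.6667$)
$o = -80$ ($o = 4 \cdot 5 \left(-4\right) = 20 \left(-4\right) = -80$)
$4 \left(o + s\right) \left(-21\right) - 10 = 4 \left(-80 + \frac{8}{3}\right) \left(-21\right) - 10 = 4 \left(- \frac{232}{3}\right) \left(-21\right) - 10 = \left(- \frac{928}{3}\right) \left(-21\right) - 10 = 6496 - 10 = 6486$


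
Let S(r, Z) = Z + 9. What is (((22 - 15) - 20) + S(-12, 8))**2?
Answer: 16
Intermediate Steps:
S(r, Z) = 9 + Z
(((22 - 15) - 20) + S(-12, 8))**2 = (((22 - 15) - 20) + (9 + 8))**2 = ((7 - 20) + 17)**2 = (-13 + 17)**2 = 4**2 = 16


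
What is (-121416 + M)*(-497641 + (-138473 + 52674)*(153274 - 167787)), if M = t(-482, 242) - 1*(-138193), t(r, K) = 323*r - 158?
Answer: -173097146311482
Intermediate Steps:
t(r, K) = -158 + 323*r
M = -17651 (M = (-158 + 323*(-482)) - 1*(-138193) = (-158 - 155686) + 138193 = -155844 + 138193 = -17651)
(-121416 + M)*(-497641 + (-138473 + 52674)*(153274 - 167787)) = (-121416 - 17651)*(-497641 + (-138473 + 52674)*(153274 - 167787)) = -139067*(-497641 - 85799*(-14513)) = -139067*(-497641 + 1245200887) = -139067*1244703246 = -173097146311482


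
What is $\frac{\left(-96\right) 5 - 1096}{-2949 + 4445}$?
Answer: $- \frac{197}{187} \approx -1.0535$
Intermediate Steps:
$\frac{\left(-96\right) 5 - 1096}{-2949 + 4445} = \frac{-480 - 1096}{1496} = \left(-1576\right) \frac{1}{1496} = - \frac{197}{187}$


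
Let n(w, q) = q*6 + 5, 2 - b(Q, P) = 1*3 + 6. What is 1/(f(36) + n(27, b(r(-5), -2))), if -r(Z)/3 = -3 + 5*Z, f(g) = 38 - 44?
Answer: -1/43 ≈ -0.023256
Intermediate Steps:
f(g) = -6
r(Z) = 9 - 15*Z (r(Z) = -3*(-3 + 5*Z) = 9 - 15*Z)
b(Q, P) = -7 (b(Q, P) = 2 - (1*3 + 6) = 2 - (3 + 6) = 2 - 1*9 = 2 - 9 = -7)
n(w, q) = 5 + 6*q (n(w, q) = 6*q + 5 = 5 + 6*q)
1/(f(36) + n(27, b(r(-5), -2))) = 1/(-6 + (5 + 6*(-7))) = 1/(-6 + (5 - 42)) = 1/(-6 - 37) = 1/(-43) = -1/43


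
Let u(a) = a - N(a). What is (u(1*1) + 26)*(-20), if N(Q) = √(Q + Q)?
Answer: -540 + 20*√2 ≈ -511.72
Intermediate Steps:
N(Q) = √2*√Q (N(Q) = √(2*Q) = √2*√Q)
u(a) = a - √2*√a
(u(1*1) + 26)*(-20) = ((1*1 - √2*√(1*1)) + 26)*(-20) = ((1 - √2*√1) + 26)*(-20) = ((1 - 1*√2*1) + 26)*(-20) = ((1 - √2) + 26)*(-20) = (27 - √2)*(-20) = -540 + 20*√2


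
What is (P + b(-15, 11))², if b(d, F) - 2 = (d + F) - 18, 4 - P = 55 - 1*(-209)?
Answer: 78400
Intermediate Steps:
P = -260 (P = 4 - (55 - 1*(-209)) = 4 - (55 + 209) = 4 - 1*264 = 4 - 264 = -260)
b(d, F) = -16 + F + d (b(d, F) = 2 + ((d + F) - 18) = 2 + ((F + d) - 18) = 2 + (-18 + F + d) = -16 + F + d)
(P + b(-15, 11))² = (-260 + (-16 + 11 - 15))² = (-260 - 20)² = (-280)² = 78400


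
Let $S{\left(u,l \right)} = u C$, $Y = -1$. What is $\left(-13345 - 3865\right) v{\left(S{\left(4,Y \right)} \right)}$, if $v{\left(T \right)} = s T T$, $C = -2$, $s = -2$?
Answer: $2202880$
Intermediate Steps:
$S{\left(u,l \right)} = - 2 u$ ($S{\left(u,l \right)} = u \left(-2\right) = - 2 u$)
$v{\left(T \right)} = - 2 T^{2}$ ($v{\left(T \right)} = - 2 T T = - 2 T^{2}$)
$\left(-13345 - 3865\right) v{\left(S{\left(4,Y \right)} \right)} = \left(-13345 - 3865\right) \left(- 2 \left(\left(-2\right) 4\right)^{2}\right) = - 17210 \left(- 2 \left(-8\right)^{2}\right) = - 17210 \left(\left(-2\right) 64\right) = \left(-17210\right) \left(-128\right) = 2202880$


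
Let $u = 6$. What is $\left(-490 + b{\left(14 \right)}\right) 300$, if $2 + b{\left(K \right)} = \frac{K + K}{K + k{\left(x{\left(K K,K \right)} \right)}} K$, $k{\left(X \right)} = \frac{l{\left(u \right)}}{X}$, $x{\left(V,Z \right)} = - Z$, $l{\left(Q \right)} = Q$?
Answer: $- \frac{2639760}{19} \approx -1.3893 \cdot 10^{5}$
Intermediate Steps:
$k{\left(X \right)} = \frac{6}{X}$
$b{\left(K \right)} = -2 + \frac{2 K^{2}}{K - \frac{6}{K}}$ ($b{\left(K \right)} = -2 + \frac{K + K}{K + \frac{6}{\left(-1\right) K}} K = -2 + \frac{2 K}{K + 6 \left(- \frac{1}{K}\right)} K = -2 + \frac{2 K}{K - \frac{6}{K}} K = -2 + \frac{2 K^{2}}{K - \frac{6}{K}}$)
$\left(-490 + b{\left(14 \right)}\right) 300 = \left(-490 + \frac{2 \left(6 - 14^{2} \left(1 - 14\right)\right)}{-6 + 14^{2}}\right) 300 = \left(-490 + \frac{2 \left(6 - 196 \left(1 - 14\right)\right)}{-6 + 196}\right) 300 = \left(-490 + \frac{2 \left(6 - 196 \left(-13\right)\right)}{190}\right) 300 = \left(-490 + 2 \cdot \frac{1}{190} \left(6 + 2548\right)\right) 300 = \left(-490 + 2 \cdot \frac{1}{190} \cdot 2554\right) 300 = \left(-490 + \frac{2554}{95}\right) 300 = \left(- \frac{43996}{95}\right) 300 = - \frac{2639760}{19}$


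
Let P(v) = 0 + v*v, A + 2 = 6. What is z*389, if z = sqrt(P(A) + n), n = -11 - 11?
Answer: 389*I*sqrt(6) ≈ 952.85*I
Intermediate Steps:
A = 4 (A = -2 + 6 = 4)
P(v) = v**2 (P(v) = 0 + v**2 = v**2)
n = -22
z = I*sqrt(6) (z = sqrt(4**2 - 22) = sqrt(16 - 22) = sqrt(-6) = I*sqrt(6) ≈ 2.4495*I)
z*389 = (I*sqrt(6))*389 = 389*I*sqrt(6)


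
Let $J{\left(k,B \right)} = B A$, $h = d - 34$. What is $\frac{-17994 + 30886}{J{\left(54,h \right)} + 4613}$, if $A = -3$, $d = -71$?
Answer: $\frac{293}{112} \approx 2.6161$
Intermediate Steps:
$h = -105$ ($h = -71 - 34 = -105$)
$J{\left(k,B \right)} = - 3 B$ ($J{\left(k,B \right)} = B \left(-3\right) = - 3 B$)
$\frac{-17994 + 30886}{J{\left(54,h \right)} + 4613} = \frac{-17994 + 30886}{\left(-3\right) \left(-105\right) + 4613} = \frac{12892}{315 + 4613} = \frac{12892}{4928} = 12892 \cdot \frac{1}{4928} = \frac{293}{112}$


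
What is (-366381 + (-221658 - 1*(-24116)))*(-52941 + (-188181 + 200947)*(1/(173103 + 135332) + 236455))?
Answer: -525024037334732003463/308435 ≈ -1.7022e+15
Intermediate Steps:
(-366381 + (-221658 - 1*(-24116)))*(-52941 + (-188181 + 200947)*(1/(173103 + 135332) + 236455)) = (-366381 + (-221658 + 24116))*(-52941 + 12766*(1/308435 + 236455)) = (-366381 - 197542)*(-52941 + 12766*(1/308435 + 236455)) = -563923*(-52941 + 12766*(72930997926/308435)) = -563923*(-52941 + 931037119523316/308435) = -563923*931020790665981/308435 = -525024037334732003463/308435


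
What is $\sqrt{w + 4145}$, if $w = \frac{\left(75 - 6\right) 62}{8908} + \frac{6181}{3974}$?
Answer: $\frac{\sqrt{81203347362576505}}{4425049} \approx 64.397$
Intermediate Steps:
$w = \frac{9007640}{4425049}$ ($w = 69 \cdot 62 \cdot \frac{1}{8908} + 6181 \cdot \frac{1}{3974} = 4278 \cdot \frac{1}{8908} + \frac{6181}{3974} = \frac{2139}{4454} + \frac{6181}{3974} = \frac{9007640}{4425049} \approx 2.0356$)
$\sqrt{w + 4145} = \sqrt{\frac{9007640}{4425049} + 4145} = \sqrt{\frac{18350835745}{4425049}} = \frac{\sqrt{81203347362576505}}{4425049}$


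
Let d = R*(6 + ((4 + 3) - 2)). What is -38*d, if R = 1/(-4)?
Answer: 209/2 ≈ 104.50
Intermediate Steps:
R = -1/4 ≈ -0.25000
d = -11/4 (d = -(6 + ((4 + 3) - 2))/4 = -(6 + (7 - 2))/4 = -(6 + 5)/4 = -1/4*11 = -11/4 ≈ -2.7500)
-38*d = -38*(-11/4) = 209/2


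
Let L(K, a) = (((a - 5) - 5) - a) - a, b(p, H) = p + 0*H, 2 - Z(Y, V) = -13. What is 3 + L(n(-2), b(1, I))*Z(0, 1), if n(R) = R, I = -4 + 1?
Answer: -162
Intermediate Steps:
Z(Y, V) = 15 (Z(Y, V) = 2 - 1*(-13) = 2 + 13 = 15)
I = -3
b(p, H) = p (b(p, H) = p + 0 = p)
L(K, a) = -10 - a (L(K, a) = (((-5 + a) - 5) - a) - a = ((-10 + a) - a) - a = -10 - a)
3 + L(n(-2), b(1, I))*Z(0, 1) = 3 + (-10 - 1*1)*15 = 3 + (-10 - 1)*15 = 3 - 11*15 = 3 - 165 = -162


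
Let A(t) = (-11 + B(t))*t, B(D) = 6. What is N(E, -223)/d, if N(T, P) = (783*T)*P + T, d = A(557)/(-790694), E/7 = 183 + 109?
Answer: -282197701813888/2785 ≈ -1.0133e+11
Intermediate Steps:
E = 2044 (E = 7*(183 + 109) = 7*292 = 2044)
A(t) = -5*t (A(t) = (-11 + 6)*t = -5*t)
d = 2785/790694 (d = -5*557/(-790694) = -2785*(-1/790694) = 2785/790694 ≈ 0.0035222)
N(T, P) = T + 783*P*T (N(T, P) = 783*P*T + T = T + 783*P*T)
N(E, -223)/d = (2044*(1 + 783*(-223)))/(2785/790694) = (2044*(1 - 174609))*(790694/2785) = (2044*(-174608))*(790694/2785) = -356898752*790694/2785 = -282197701813888/2785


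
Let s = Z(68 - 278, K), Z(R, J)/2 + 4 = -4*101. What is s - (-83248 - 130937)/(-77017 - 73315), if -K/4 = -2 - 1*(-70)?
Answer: -122885097/150332 ≈ -817.42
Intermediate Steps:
K = -272 (K = -4*(-2 - 1*(-70)) = -4*(-2 + 70) = -4*68 = -272)
Z(R, J) = -816 (Z(R, J) = -8 + 2*(-4*101) = -8 + 2*(-404) = -8 - 808 = -816)
s = -816
s - (-83248 - 130937)/(-77017 - 73315) = -816 - (-83248 - 130937)/(-77017 - 73315) = -816 - (-214185)/(-150332) = -816 - (-214185)*(-1)/150332 = -816 - 1*214185/150332 = -816 - 214185/150332 = -122885097/150332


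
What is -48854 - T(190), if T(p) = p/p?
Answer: -48855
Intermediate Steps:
T(p) = 1
-48854 - T(190) = -48854 - 1*1 = -48854 - 1 = -48855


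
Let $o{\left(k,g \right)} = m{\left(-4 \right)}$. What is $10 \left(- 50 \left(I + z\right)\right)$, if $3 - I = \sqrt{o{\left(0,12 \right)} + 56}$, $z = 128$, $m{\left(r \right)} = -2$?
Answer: $-65500 + 1500 \sqrt{6} \approx -61826.0$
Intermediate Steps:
$o{\left(k,g \right)} = -2$
$I = 3 - 3 \sqrt{6}$ ($I = 3 - \sqrt{-2 + 56} = 3 - \sqrt{54} = 3 - 3 \sqrt{6} \approx -4.3485$)
$10 \left(- 50 \left(I + z\right)\right) = 10 \left(- 50 \left(\left(3 - 3 \sqrt{6}\right) + 128\right)\right) = 10 \left(- 50 \left(131 - 3 \sqrt{6}\right)\right) = 10 \left(-6550 + 150 \sqrt{6}\right) = -65500 + 1500 \sqrt{6}$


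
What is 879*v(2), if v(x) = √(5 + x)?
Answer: 879*√7 ≈ 2325.6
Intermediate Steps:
879*v(2) = 879*√(5 + 2) = 879*√7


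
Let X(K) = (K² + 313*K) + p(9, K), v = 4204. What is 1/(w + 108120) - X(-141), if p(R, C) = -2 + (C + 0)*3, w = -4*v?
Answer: 2253108809/91304 ≈ 24677.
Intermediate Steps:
w = -16816 (w = -4*4204 = -16816)
p(R, C) = -2 + 3*C (p(R, C) = -2 + C*3 = -2 + 3*C)
X(K) = -2 + K² + 316*K (X(K) = (K² + 313*K) + (-2 + 3*K) = -2 + K² + 316*K)
1/(w + 108120) - X(-141) = 1/(-16816 + 108120) - (-2 + (-141)² + 316*(-141)) = 1/91304 - (-2 + 19881 - 44556) = 1/91304 - 1*(-24677) = 1/91304 + 24677 = 2253108809/91304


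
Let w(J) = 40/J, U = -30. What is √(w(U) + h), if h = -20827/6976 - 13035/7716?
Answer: I*√16999726955295/1682088 ≈ 2.4512*I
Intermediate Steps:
h = -20969441/4485568 (h = -20827*1/6976 - 13035*1/7716 = -20827/6976 - 4345/2572 = -20969441/4485568 ≈ -4.6749)
√(w(U) + h) = √(40/(-30) - 20969441/4485568) = √(40*(-1/30) - 20969441/4485568) = √(-4/3 - 20969441/4485568) = √(-80850595/13456704) = I*√16999726955295/1682088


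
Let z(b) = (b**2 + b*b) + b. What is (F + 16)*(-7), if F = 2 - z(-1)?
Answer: -119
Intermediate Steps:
z(b) = b + 2*b**2 (z(b) = (b**2 + b**2) + b = 2*b**2 + b = b + 2*b**2)
F = 1 (F = 2 - (-1)*(1 + 2*(-1)) = 2 - (-1)*(1 - 2) = 2 - (-1)*(-1) = 2 - 1*1 = 2 - 1 = 1)
(F + 16)*(-7) = (1 + 16)*(-7) = 17*(-7) = -119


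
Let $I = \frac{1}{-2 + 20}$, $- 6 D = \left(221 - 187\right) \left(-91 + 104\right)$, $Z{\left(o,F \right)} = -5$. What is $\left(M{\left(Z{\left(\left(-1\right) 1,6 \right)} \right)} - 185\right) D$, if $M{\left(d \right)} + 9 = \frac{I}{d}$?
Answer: $\frac{3858881}{270} \approx 14292.0$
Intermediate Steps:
$D = - \frac{221}{3}$ ($D = - \frac{\left(221 - 187\right) \left(-91 + 104\right)}{6} = - \frac{34 \cdot 13}{6} = \left(- \frac{1}{6}\right) 442 = - \frac{221}{3} \approx -73.667$)
$I = \frac{1}{18} \approx 0.055556$
$M{\left(d \right)} = -9 + \frac{1}{18 d}$
$\left(M{\left(Z{\left(\left(-1\right) 1,6 \right)} \right)} - 185\right) D = \left(\left(-9 + \frac{1}{18 \left(-5\right)}\right) - 185\right) \left(- \frac{221}{3}\right) = \left(\left(-9 + \frac{1}{18} \left(- \frac{1}{5}\right)\right) - 185\right) \left(- \frac{221}{3}\right) = \left(\left(-9 - \frac{1}{90}\right) - 185\right) \left(- \frac{221}{3}\right) = \left(- \frac{811}{90} - 185\right) \left(- \frac{221}{3}\right) = \left(- \frac{17461}{90}\right) \left(- \frac{221}{3}\right) = \frac{3858881}{270}$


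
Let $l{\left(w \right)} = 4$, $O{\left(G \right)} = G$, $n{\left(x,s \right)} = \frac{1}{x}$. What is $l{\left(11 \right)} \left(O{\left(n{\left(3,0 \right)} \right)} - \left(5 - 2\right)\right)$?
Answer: $- \frac{32}{3} \approx -10.667$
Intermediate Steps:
$l{\left(11 \right)} \left(O{\left(n{\left(3,0 \right)} \right)} - \left(5 - 2\right)\right) = 4 \left(\frac{1}{3} - \left(5 - 2\right)\right) = 4 \left(\frac{1}{3} - 3\right) = 4 \left(- \frac{8}{3}\right) = - \frac{32}{3}$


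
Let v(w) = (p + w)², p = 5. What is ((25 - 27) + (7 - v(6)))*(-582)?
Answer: 67512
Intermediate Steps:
v(w) = (5 + w)²
((25 - 27) + (7 - v(6)))*(-582) = ((25 - 27) + (7 - (5 + 6)²))*(-582) = (-2 + (7 - 1*11²))*(-582) = (-2 + (7 - 1*121))*(-582) = (-2 + (7 - 121))*(-582) = (-2 - 114)*(-582) = -116*(-582) = 67512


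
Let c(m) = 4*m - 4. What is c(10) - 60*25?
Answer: -1464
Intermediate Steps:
c(m) = -4 + 4*m
c(10) - 60*25 = (-4 + 4*10) - 60*25 = (-4 + 40) - 1500 = 36 - 1500 = -1464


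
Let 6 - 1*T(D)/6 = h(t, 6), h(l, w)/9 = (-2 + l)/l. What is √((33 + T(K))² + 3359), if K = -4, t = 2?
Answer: 2*√2030 ≈ 90.111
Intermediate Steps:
h(l, w) = 9*(-2 + l)/l (h(l, w) = 9*((-2 + l)/l) = 9*(-2 + l)/l)
T(D) = 36 (T(D) = 36 - 6*(9 - 18/2) = 36 - 6*(9 - 18*½) = 36 - 6*(9 - 9) = 36 - 6*0 = 36 + 0 = 36)
√((33 + T(K))² + 3359) = √((33 + 36)² + 3359) = √(69² + 3359) = √(4761 + 3359) = √8120 = 2*√2030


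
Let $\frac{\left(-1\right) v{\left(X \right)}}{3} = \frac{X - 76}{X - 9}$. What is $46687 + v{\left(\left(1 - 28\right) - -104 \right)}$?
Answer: $\frac{3174713}{68} \approx 46687.0$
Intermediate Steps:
$v{\left(X \right)} = - \frac{3 \left(-76 + X\right)}{-9 + X}$ ($v{\left(X \right)} = - 3 \frac{X - 76}{X - 9} = - 3 \frac{-76 + X}{-9 + X} = - \frac{3 \left(-76 + X\right)}{-9 + X}$)
$46687 + v{\left(\left(1 - 28\right) - -104 \right)} = 46687 + \frac{3 \left(76 - \left(\left(1 - 28\right) - -104\right)\right)}{-9 + \left(\left(1 - 28\right) - -104\right)} = 46687 + \frac{3 \left(76 - \left(-27 + 104\right)\right)}{-9 + \left(-27 + 104\right)} = 46687 + \frac{3 \left(76 - 77\right)}{-9 + 77} = 46687 + \frac{3 \left(76 - 77\right)}{68} = 46687 + 3 \cdot \frac{1}{68} \left(-1\right) = 46687 - \frac{3}{68} = \frac{3174713}{68}$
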